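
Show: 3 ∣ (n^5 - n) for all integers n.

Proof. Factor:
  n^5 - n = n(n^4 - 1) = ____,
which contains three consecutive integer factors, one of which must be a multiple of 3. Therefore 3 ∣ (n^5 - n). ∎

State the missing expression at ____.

(n - 1)n(n + 1)(n^2 + 1)

n^4 - 1 = (n^2 - 1)(n^2 + 1), and n^2 - 1 = (n-1)(n+1).
So n(n^4 - 1) = (n - 1)n(n + 1)(n^2 + 1).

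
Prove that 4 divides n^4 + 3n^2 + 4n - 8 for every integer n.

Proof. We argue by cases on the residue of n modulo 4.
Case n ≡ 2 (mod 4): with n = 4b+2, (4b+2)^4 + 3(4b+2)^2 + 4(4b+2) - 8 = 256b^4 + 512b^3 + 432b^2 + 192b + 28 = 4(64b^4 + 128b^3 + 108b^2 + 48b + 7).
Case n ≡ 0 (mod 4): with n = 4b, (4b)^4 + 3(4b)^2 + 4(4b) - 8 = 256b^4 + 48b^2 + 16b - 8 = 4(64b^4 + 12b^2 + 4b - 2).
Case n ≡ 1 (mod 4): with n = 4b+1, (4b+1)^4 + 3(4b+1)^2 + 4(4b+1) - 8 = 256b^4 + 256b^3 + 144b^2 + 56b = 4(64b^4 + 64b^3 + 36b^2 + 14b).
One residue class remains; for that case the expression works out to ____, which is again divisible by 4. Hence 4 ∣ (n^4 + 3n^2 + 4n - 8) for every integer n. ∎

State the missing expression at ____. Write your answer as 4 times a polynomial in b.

4(64b^4 + 192b^3 + 228b^2 + 130b + 28)

The residues treated are {2, 0, 1}, so the missing case is n ≡ 3 (mod 4); write n = 4b+3.
Then (4b+3)^4 + 3(4b+3)^2 + 4(4b+3) - 8 = 256b^4 + 768b^3 + 912b^2 + 520b + 112 = 4(64b^4 + 192b^3 + 228b^2 + 130b + 28).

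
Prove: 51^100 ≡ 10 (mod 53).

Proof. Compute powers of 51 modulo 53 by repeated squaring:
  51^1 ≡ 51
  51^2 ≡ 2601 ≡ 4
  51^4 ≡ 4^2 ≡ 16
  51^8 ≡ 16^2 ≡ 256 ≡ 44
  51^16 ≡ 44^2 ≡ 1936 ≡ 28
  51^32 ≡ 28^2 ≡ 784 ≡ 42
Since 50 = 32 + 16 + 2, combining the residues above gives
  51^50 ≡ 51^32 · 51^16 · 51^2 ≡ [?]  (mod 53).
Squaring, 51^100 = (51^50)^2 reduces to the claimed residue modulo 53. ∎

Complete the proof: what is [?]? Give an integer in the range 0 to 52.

40

51^32 · 51^16 · 51^2 ≡ 42 · 28 · 4 = 4704.
4704 mod 53 = 40, so 51^50 ≡ 40 (mod 53).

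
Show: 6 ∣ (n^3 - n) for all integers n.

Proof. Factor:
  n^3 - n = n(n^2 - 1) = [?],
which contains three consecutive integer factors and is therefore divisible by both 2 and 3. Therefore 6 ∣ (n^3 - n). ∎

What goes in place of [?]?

(n - 1)n(n + 1)

n(n^2 - 1) = n(n - 1)(n + 1) = (n - 1)n(n + 1).
These three factors are consecutive integers, so their product is divisible by 6.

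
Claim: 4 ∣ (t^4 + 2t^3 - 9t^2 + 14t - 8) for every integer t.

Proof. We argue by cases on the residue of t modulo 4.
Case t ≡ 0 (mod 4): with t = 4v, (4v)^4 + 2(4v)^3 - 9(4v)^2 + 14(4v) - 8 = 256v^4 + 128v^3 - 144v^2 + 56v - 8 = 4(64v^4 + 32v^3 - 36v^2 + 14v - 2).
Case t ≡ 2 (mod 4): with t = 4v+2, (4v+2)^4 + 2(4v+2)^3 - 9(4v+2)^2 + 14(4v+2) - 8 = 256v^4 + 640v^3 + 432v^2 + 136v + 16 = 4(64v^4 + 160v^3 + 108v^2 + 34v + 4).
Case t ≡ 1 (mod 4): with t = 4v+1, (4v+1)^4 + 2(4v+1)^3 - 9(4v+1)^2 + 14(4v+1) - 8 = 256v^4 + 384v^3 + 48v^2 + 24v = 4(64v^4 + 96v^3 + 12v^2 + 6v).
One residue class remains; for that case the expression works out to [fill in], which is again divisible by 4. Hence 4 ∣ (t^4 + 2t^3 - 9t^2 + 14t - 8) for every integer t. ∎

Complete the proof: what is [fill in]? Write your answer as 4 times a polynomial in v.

Only t ≡ 3 (mod 4) is unaccounted for. Put t = 4v+3:
(4v+3)^4 + 2(4v+3)^3 - 9(4v+3)^2 + 14(4v+3) - 8 expands to 256v^4 + 896v^3 + 1008v^2 + 488v + 88,
and factoring out 4 leaves 4(64v^4 + 224v^3 + 252v^2 + 122v + 22).

4(64v^4 + 224v^3 + 252v^2 + 122v + 22)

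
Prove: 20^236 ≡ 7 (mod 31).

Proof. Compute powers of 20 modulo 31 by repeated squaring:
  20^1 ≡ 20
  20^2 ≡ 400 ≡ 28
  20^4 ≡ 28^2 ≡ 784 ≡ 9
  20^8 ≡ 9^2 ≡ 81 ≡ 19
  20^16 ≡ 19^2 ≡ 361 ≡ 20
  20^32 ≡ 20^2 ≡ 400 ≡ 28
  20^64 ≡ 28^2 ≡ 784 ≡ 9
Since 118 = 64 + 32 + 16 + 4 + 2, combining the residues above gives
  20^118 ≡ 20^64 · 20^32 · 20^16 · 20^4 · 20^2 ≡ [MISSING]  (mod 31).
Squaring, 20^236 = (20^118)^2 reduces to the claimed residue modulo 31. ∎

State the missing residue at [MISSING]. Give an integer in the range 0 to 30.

Multiply the listed residues: 9 · 28 · 20 · 9 · 28 = 252 → 5040 → 45360 → 1270080.
Reducing modulo 31: 1270080 = 40970·31 + 10, so 20^118 ≡ 10.

10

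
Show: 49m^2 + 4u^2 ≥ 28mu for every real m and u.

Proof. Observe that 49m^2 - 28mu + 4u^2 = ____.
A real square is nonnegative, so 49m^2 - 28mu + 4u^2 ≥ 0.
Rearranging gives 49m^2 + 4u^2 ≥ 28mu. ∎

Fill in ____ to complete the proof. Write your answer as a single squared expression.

49m^2 - 28mu + 4u^2 is a perfect-square trinomial: the outer terms are (7m)^2 and (2u)^2, and the cross term is -2·7m·2u.
So 49m^2 - 28mu + 4u^2 = (7m - 2u)^2 ≥ 0.

(7m - 2u)^2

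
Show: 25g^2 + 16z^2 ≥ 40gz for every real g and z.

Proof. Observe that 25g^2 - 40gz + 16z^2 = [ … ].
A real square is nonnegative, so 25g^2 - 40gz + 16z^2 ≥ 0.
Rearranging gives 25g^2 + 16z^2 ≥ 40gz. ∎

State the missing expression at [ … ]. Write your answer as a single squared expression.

The leading and trailing coefficients are 5^2 and 4^2, and 40 = 2·5·4, so the trinomial is (5g - 4z)^2.
Hence 25g^2 - 40gz + 16z^2 ≥ 0.

(5g - 4z)^2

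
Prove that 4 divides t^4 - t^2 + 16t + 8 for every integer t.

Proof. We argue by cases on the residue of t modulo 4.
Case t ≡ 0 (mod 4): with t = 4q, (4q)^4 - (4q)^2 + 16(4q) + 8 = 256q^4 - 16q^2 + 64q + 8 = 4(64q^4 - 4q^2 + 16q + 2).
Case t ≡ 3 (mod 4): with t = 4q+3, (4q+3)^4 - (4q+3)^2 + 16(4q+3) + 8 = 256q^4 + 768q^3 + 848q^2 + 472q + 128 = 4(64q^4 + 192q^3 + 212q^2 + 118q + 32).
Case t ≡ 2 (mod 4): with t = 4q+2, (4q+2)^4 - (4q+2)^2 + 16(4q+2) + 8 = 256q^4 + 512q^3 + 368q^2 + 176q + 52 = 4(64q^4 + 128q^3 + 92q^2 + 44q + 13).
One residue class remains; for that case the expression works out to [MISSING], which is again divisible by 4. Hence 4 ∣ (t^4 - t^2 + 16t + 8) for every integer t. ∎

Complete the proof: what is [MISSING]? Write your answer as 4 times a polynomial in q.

Only t ≡ 1 (mod 4) is unaccounted for. Put t = 4q+1:
(4q+1)^4 - (4q+1)^2 + 16(4q+1) + 8 expands to 256q^4 + 256q^3 + 80q^2 + 72q + 24,
and factoring out 4 leaves 4(64q^4 + 64q^3 + 20q^2 + 18q + 6).

4(64q^4 + 64q^3 + 20q^2 + 18q + 6)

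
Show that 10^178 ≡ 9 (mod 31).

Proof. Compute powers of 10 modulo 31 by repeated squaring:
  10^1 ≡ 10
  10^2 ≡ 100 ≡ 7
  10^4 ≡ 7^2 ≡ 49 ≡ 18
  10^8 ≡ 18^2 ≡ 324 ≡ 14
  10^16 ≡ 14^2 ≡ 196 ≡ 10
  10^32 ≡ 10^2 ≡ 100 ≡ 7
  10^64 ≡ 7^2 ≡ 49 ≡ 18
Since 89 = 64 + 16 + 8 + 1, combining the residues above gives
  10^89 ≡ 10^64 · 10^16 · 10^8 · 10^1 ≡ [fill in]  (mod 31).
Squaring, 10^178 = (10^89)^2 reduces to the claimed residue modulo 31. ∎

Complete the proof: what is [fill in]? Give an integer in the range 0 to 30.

10^64 · 10^16 · 10^8 · 10^1 ≡ 18 · 10 · 14 · 10 = 25200.
25200 mod 31 = 28, so 10^89 ≡ 28 (mod 31).

28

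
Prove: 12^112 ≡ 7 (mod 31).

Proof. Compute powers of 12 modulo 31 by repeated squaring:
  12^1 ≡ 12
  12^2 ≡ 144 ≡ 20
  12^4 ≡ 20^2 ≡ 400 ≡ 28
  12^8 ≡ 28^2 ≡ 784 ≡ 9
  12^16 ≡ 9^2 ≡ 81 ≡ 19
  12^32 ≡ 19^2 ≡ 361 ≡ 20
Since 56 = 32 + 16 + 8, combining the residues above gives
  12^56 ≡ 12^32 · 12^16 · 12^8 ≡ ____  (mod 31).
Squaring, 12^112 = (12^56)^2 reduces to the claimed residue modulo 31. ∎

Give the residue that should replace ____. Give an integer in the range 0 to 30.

Multiply the listed residues: 20 · 19 · 9 = 380 → 3420.
Reducing modulo 31: 3420 = 110·31 + 10, so 12^56 ≡ 10.

10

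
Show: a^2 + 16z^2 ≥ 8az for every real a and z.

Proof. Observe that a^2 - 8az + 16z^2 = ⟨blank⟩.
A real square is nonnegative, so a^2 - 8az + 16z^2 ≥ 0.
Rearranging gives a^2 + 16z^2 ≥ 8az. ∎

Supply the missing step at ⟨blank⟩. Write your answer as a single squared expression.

a^2 - 8az + 16z^2 is a perfect-square trinomial: the outer terms are (a)^2 and (4z)^2, and the cross term is -2·a·4z.
So a^2 - 8az + 16z^2 = (a - 4z)^2 ≥ 0.

(a - 4z)^2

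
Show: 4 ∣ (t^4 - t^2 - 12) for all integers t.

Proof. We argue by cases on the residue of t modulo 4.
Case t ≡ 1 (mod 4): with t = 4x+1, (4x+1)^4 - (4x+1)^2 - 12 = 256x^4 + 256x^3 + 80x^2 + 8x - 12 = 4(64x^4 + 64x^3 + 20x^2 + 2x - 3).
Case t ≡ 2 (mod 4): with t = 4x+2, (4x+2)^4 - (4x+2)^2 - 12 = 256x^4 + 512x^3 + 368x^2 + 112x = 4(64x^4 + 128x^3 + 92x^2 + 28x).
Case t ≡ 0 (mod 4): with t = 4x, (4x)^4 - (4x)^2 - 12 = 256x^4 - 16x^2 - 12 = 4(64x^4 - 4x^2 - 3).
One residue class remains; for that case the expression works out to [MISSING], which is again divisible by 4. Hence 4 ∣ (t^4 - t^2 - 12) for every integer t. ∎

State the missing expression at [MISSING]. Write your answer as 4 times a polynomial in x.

4(64x^4 + 192x^3 + 212x^2 + 102x + 15)

Only t ≡ 3 (mod 4) is unaccounted for. Put t = 4x+3:
(4x+3)^4 - (4x+3)^2 - 12 expands to 256x^4 + 768x^3 + 848x^2 + 408x + 60,
and factoring out 4 leaves 4(64x^4 + 192x^3 + 212x^2 + 102x + 15).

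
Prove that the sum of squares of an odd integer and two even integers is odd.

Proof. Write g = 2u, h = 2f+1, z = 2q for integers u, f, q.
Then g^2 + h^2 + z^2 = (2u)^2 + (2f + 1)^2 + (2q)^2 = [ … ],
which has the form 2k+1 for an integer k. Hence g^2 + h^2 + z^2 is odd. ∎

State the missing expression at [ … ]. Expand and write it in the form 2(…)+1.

2(2f^2 + 2f + 2q^2 + 2u^2) + 1

(2u)^2 + (2f + 1)^2 + (2q)^2 = 4f^2 + 4f + 4q^2 + 4u^2 + 1
= 2(2f^2 + 2f + 2q^2 + 2u^2) + 1.
Since 2f^2 + 2f + 2q^2 + 2u^2 is an integer, the sum of squares is of the form 2k+1 for an integer k.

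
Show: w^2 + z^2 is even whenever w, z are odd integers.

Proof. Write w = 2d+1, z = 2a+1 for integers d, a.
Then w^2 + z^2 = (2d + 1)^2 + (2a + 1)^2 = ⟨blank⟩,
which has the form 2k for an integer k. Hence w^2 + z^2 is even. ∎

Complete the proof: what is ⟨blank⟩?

Expanding: (2d + 1)^2 + (2a + 1)^2 = 4a^2 + 4a + 4d^2 + 4d + 2.
Every term is even; pulling out the factor of 2 gives 2(2a^2 + 2a + 2d^2 + 2d + 1).

2(2a^2 + 2a + 2d^2 + 2d + 1)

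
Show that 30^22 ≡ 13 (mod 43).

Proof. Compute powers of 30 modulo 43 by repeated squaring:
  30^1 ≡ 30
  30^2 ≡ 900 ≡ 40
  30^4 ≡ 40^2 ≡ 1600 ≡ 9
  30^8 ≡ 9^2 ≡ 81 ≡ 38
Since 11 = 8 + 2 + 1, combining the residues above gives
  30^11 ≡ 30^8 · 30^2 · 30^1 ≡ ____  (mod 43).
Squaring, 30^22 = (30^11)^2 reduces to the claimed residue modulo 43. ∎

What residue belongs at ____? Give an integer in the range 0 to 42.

20

Multiply the listed residues: 38 · 40 · 30 = 1520 → 45600.
Reducing modulo 43: 45600 = 1060·43 + 20, so 30^11 ≡ 20.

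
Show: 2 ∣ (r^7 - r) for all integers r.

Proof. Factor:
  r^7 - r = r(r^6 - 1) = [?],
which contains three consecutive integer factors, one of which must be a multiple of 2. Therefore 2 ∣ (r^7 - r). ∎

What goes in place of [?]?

r^6 - 1 = (r^2 - 1)(r^4 + r^2 + 1), and r^2 - 1 = (r-1)(r+1).
So r(r^6 - 1) = (r - 1)r(r + 1)(r^4 + r^2 + 1).

(r - 1)r(r + 1)(r^4 + r^2 + 1)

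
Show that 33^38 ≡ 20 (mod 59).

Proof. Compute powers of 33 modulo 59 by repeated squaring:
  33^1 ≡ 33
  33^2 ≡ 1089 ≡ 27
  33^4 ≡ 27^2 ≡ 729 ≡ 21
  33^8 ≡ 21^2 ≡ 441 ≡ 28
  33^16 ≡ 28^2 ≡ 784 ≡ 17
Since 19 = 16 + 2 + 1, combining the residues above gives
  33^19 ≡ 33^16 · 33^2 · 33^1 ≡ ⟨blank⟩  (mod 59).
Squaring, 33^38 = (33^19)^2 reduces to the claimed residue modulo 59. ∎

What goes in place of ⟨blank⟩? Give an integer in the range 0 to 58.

Multiply the listed residues: 17 · 27 · 33 = 459 → 15147.
Reducing modulo 59: 15147 = 256·59 + 43, so 33^19 ≡ 43.

43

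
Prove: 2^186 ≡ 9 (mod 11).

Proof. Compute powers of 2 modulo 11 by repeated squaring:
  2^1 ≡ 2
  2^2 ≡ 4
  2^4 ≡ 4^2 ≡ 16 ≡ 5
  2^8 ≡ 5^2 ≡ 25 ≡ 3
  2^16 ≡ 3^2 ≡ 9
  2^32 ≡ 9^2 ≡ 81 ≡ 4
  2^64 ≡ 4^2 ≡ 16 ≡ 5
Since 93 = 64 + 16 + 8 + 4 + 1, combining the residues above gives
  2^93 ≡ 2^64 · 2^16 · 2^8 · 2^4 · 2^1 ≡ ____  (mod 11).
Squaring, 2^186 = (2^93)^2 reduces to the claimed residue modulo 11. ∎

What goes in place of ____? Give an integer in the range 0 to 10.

Multiply the listed residues: 5 · 9 · 3 · 5 · 2 = 45 → 135 → 675 → 1350.
Reducing modulo 11: 1350 = 122·11 + 8, so 2^93 ≡ 8.

8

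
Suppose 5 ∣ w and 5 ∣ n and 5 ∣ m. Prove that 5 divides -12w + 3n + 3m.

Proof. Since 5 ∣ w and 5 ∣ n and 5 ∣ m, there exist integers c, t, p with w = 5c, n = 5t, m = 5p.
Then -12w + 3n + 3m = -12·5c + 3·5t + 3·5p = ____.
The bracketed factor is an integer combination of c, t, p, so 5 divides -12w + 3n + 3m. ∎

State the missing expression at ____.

5(-12c + 3p + 3t)

Each term has a factor of 5: -12·5c + 3·5t + 3·5p = 5·(-12c + 3p + 3t).
Since -12c + 3p + 3t is an integer, 5 ∣ (-12w + 3n + 3m).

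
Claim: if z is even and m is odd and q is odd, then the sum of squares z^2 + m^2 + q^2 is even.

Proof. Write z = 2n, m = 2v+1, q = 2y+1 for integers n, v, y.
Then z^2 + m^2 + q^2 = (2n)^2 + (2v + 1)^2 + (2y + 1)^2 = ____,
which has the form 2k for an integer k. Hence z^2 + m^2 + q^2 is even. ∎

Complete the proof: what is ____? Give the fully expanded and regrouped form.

(2n)^2 + (2v + 1)^2 + (2y + 1)^2 = 4n^2 + 4v^2 + 4v + 4y^2 + 4y + 2
= 2(2n^2 + 2v^2 + 2v + 2y^2 + 2y + 1).
Since 2n^2 + 2v^2 + 2v + 2y^2 + 2y + 1 is an integer, the sum of squares is of the form 2k for an integer k.

2(2n^2 + 2v^2 + 2v + 2y^2 + 2y + 1)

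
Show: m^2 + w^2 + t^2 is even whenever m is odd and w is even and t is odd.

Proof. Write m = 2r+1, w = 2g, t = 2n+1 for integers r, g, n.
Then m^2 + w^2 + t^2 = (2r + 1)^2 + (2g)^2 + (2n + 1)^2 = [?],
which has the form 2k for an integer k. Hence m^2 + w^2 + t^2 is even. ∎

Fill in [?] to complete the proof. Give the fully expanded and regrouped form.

(2r + 1)^2 + (2g)^2 + (2n + 1)^2 = 4g^2 + 4n^2 + 4n + 4r^2 + 4r + 2
= 2(2g^2 + 2n^2 + 2n + 2r^2 + 2r + 1).
Since 2g^2 + 2n^2 + 2n + 2r^2 + 2r + 1 is an integer, the sum of squares is of the form 2k for an integer k.

2(2g^2 + 2n^2 + 2n + 2r^2 + 2r + 1)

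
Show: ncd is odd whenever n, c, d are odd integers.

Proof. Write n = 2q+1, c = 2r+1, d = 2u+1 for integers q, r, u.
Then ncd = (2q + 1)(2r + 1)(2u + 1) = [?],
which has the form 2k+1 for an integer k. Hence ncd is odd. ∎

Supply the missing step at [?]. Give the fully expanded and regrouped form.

Expanding: (2q + 1)(2r + 1)(2u + 1) = 8qru + 4qr + 4qu + 2q + 4ru + 2r + 2u + 1.
Every term except the constant is even, so this is 2(4qru + 2qr + 2qu + q + 2ru + r + u) + 1,
and 4qru + 2qr + 2qu + q + 2ru + r + u ∈ ℤ gives the required form.

2(4qru + 2qr + 2qu + q + 2ru + r + u) + 1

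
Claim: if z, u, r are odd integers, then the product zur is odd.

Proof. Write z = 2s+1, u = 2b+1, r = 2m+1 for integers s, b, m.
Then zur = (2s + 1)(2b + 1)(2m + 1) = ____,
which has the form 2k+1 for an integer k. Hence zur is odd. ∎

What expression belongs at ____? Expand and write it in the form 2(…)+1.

Expanding: (2s + 1)(2b + 1)(2m + 1) = 8bms + 4bm + 4bs + 2b + 4ms + 2m + 2s + 1.
Every term except the constant is even, so this is 2(4bms + 2bm + 2bs + b + 2ms + m + s) + 1,
and 4bms + 2bm + 2bs + b + 2ms + m + s ∈ ℤ gives the required form.

2(4bms + 2bm + 2bs + b + 2ms + m + s) + 1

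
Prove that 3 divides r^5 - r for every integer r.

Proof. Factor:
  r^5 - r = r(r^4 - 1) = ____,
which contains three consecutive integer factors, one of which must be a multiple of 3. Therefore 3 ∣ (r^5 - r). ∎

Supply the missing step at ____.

r^4 - 1 = (r^2 - 1)(r^2 + 1), and r^2 - 1 = (r-1)(r+1).
So r(r^4 - 1) = (r - 1)r(r + 1)(r^2 + 1).

(r - 1)r(r + 1)(r^2 + 1)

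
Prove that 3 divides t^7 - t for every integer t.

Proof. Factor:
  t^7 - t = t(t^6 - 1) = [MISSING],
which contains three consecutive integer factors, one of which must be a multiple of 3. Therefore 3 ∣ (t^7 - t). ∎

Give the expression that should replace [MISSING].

(t - 1)t(t + 1)(t^4 + t^2 + 1)

t^6 - 1 = (t^2 - 1)(t^4 + t^2 + 1), and t^2 - 1 = (t-1)(t+1).
So t(t^6 - 1) = (t - 1)t(t + 1)(t^4 + t^2 + 1).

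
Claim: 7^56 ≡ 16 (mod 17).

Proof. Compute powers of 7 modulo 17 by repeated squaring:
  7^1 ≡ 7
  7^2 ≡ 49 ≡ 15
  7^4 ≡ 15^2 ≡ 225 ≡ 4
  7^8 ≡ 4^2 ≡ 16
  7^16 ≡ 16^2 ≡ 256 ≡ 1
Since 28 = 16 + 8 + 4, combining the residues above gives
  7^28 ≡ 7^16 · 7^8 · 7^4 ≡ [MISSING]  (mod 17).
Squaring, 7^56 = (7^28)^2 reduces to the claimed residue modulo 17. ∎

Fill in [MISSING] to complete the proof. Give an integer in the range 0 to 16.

Multiply the listed residues: 1 · 16 · 4 = 16 → 64.
Reducing modulo 17: 64 = 3·17 + 13, so 7^28 ≡ 13.

13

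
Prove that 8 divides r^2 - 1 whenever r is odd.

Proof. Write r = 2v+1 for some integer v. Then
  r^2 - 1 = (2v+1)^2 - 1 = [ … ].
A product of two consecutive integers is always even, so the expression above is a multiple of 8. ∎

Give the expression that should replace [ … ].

4v(v + 1)

(2v+1)^2 - 1 = 4v^2 + 4v + 1 - 1 = 4v^2 + 4v = 4v(v+1).
Since v and v+1 are consecutive, v(v+1) is even, and 4·(even) is a multiple of 8.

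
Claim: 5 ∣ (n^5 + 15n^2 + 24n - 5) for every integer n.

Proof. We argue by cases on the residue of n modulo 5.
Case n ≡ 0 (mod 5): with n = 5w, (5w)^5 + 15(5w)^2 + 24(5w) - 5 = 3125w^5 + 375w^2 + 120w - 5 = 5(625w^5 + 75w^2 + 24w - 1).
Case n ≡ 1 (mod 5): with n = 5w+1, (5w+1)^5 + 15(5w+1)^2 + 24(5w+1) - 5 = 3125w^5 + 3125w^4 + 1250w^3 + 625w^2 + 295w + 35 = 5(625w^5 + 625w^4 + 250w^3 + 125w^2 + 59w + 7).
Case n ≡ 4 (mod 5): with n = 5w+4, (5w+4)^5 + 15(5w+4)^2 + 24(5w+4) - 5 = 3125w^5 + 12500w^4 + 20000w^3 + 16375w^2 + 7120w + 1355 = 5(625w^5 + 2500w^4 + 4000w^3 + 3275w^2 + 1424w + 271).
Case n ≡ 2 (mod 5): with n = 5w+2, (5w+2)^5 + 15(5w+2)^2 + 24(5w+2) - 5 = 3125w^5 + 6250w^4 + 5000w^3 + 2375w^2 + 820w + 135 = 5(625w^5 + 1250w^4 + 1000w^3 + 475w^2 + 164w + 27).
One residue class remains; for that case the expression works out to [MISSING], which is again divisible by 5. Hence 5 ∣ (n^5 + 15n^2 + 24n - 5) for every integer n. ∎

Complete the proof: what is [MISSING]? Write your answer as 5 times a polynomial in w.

5(625w^5 + 1875w^4 + 2250w^3 + 1425w^2 + 519w + 89)

Only n ≡ 3 (mod 5) is unaccounted for. Put n = 5w+3:
(5w+3)^5 + 15(5w+3)^2 + 24(5w+3) - 5 expands to 3125w^5 + 9375w^4 + 11250w^3 + 7125w^2 + 2595w + 445,
and factoring out 5 leaves 5(625w^5 + 1875w^4 + 2250w^3 + 1425w^2 + 519w + 89).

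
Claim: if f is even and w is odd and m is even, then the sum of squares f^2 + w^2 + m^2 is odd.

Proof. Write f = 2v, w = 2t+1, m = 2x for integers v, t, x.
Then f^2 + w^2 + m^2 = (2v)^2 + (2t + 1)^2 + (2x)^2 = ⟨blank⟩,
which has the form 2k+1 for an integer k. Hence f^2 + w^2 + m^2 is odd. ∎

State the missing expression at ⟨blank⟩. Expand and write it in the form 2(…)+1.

2(2t^2 + 2t + 2v^2 + 2x^2) + 1

(2v)^2 + (2t + 1)^2 + (2x)^2 = 4t^2 + 4t + 4v^2 + 4x^2 + 1
= 2(2t^2 + 2t + 2v^2 + 2x^2) + 1.
Since 2t^2 + 2t + 2v^2 + 2x^2 is an integer, the sum of squares is of the form 2k+1 for an integer k.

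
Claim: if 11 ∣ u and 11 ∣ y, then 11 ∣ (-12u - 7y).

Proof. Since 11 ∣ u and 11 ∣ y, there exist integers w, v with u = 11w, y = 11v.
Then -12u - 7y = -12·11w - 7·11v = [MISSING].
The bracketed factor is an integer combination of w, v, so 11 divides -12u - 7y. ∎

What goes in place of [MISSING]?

Each term has a factor of 11: -12·11w - 7·11v = 11·(-7v - 12w).
Since -7v - 12w is an integer, 11 ∣ (-12u - 7y).

11(-7v - 12w)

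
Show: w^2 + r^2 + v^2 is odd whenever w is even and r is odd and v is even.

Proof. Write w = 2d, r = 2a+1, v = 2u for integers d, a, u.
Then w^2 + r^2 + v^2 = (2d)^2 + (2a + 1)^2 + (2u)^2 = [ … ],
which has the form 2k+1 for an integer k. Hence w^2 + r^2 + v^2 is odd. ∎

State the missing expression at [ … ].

Expanding: (2d)^2 + (2a + 1)^2 + (2u)^2 = 4a^2 + 4a + 4d^2 + 4u^2 + 1.
Every term except the constant is even, so this is 2(2a^2 + 2a + 2d^2 + 2u^2) + 1,
and 2a^2 + 2a + 2d^2 + 2u^2 ∈ ℤ gives the required form.

2(2a^2 + 2a + 2d^2 + 2u^2) + 1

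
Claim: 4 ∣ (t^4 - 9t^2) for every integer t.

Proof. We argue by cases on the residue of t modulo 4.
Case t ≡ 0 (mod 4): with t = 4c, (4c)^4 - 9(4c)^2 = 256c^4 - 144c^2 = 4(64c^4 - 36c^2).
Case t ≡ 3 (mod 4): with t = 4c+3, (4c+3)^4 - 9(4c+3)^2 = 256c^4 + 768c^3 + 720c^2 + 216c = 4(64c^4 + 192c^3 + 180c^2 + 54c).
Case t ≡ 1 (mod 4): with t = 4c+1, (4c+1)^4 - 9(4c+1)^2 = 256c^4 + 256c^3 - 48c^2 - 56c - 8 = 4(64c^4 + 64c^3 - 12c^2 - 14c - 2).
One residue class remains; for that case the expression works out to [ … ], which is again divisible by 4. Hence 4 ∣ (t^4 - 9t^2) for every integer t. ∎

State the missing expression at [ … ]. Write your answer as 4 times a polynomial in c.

Only t ≡ 2 (mod 4) is unaccounted for. Put t = 4c+2:
(4c+2)^4 - 9(4c+2)^2 expands to 256c^4 + 512c^3 + 240c^2 - 16c - 20,
and factoring out 4 leaves 4(64c^4 + 128c^3 + 60c^2 - 4c - 5).

4(64c^4 + 128c^3 + 60c^2 - 4c - 5)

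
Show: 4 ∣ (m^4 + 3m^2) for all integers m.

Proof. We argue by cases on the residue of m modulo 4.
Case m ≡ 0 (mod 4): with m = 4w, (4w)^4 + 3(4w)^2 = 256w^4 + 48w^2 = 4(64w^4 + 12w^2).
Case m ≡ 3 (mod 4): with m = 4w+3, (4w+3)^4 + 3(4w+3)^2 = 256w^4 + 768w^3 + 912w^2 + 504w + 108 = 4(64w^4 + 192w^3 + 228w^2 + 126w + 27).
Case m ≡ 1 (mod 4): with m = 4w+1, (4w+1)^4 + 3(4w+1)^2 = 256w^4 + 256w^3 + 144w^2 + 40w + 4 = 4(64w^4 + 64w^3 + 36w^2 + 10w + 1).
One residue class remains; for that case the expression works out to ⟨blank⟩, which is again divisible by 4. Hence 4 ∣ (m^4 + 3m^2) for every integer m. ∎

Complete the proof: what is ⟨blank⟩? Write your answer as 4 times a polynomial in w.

The residues treated are {0, 3, 1}, so the missing case is m ≡ 2 (mod 4); write m = 4w+2.
Then (4w+2)^4 + 3(4w+2)^2 = 256w^4 + 512w^3 + 432w^2 + 176w + 28 = 4(64w^4 + 128w^3 + 108w^2 + 44w + 7).

4(64w^4 + 128w^3 + 108w^2 + 44w + 7)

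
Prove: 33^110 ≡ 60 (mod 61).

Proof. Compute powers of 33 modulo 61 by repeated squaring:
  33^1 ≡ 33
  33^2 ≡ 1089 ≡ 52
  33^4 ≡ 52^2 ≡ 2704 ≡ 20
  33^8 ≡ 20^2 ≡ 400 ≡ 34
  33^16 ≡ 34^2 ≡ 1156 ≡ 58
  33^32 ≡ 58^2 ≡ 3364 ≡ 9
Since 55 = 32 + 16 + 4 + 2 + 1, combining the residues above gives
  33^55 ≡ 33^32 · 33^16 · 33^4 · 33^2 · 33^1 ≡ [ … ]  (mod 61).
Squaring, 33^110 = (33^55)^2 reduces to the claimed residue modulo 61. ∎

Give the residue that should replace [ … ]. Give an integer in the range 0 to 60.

11

Multiply the listed residues: 9 · 58 · 20 · 52 · 33 = 522 → 10440 → 542880 → 17915040.
Reducing modulo 61: 17915040 = 293689·61 + 11, so 33^55 ≡ 11.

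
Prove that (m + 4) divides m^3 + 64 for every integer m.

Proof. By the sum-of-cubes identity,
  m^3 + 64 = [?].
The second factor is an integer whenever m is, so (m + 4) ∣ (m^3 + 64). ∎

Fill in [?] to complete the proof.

(m + 4)(m^2 - 4m + 16)

a^3 + b^3 = (a + b)(a^2 - ab + b^2). With a = m, b = 4:
m^3 + 64 = (m + 4)(m^2 - 4m + 16).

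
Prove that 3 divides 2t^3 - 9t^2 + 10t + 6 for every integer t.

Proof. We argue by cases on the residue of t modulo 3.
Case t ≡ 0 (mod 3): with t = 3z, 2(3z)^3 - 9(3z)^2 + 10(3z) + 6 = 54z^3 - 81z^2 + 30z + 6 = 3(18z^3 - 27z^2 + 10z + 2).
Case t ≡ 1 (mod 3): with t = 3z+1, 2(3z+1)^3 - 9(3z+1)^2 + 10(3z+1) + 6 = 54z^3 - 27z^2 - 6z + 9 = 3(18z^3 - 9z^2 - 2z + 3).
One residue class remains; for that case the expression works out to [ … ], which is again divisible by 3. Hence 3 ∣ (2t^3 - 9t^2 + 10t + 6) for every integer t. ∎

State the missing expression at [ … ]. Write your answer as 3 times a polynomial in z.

Only t ≡ 2 (mod 3) is unaccounted for. Put t = 3z+2:
2(3z+2)^3 - 9(3z+2)^2 + 10(3z+2) + 6 expands to 54z^3 + 27z^2 - 6z + 6,
and factoring out 3 leaves 3(18z^3 + 9z^2 - 2z + 2).

3(18z^3 + 9z^2 - 2z + 2)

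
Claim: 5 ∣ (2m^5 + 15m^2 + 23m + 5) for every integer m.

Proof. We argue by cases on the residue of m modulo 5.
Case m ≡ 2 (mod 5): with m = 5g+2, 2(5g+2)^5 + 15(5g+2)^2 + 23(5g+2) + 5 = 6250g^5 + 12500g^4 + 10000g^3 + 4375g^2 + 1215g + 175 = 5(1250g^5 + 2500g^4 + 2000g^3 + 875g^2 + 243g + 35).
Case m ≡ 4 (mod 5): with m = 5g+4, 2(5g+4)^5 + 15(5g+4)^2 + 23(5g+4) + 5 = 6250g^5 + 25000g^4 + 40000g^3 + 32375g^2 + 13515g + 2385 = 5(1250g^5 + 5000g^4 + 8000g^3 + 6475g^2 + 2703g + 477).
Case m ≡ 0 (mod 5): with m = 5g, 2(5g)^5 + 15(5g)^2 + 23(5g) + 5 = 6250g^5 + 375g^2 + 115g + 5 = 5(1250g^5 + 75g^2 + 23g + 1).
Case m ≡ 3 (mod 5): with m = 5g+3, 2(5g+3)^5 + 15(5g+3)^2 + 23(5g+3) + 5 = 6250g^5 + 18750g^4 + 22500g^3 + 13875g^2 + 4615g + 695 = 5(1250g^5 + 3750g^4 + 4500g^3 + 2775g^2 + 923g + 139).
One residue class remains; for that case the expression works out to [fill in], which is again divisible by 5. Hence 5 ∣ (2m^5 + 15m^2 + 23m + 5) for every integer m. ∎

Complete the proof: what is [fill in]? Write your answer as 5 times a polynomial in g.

5(1250g^5 + 1250g^4 + 500g^3 + 175g^2 + 63g + 9)

Only m ≡ 1 (mod 5) is unaccounted for. Put m = 5g+1:
2(5g+1)^5 + 15(5g+1)^2 + 23(5g+1) + 5 expands to 6250g^5 + 6250g^4 + 2500g^3 + 875g^2 + 315g + 45,
and factoring out 5 leaves 5(1250g^5 + 1250g^4 + 500g^3 + 175g^2 + 63g + 9).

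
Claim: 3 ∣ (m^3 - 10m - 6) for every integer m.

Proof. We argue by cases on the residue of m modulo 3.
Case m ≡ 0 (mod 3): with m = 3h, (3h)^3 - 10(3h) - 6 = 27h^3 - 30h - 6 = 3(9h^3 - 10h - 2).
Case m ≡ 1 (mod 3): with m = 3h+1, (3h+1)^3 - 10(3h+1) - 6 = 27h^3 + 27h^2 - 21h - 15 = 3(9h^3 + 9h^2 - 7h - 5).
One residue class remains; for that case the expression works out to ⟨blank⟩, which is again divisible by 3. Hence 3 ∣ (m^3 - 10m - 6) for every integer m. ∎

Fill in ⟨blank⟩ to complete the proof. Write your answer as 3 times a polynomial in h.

3(9h^3 + 18h^2 + 2h - 6)

The residues treated are {0, 1}, so the missing case is m ≡ 2 (mod 3); write m = 3h+2.
Then (3h+2)^3 - 10(3h+2) - 6 = 27h^3 + 54h^2 + 6h - 18 = 3(9h^3 + 18h^2 + 2h - 6).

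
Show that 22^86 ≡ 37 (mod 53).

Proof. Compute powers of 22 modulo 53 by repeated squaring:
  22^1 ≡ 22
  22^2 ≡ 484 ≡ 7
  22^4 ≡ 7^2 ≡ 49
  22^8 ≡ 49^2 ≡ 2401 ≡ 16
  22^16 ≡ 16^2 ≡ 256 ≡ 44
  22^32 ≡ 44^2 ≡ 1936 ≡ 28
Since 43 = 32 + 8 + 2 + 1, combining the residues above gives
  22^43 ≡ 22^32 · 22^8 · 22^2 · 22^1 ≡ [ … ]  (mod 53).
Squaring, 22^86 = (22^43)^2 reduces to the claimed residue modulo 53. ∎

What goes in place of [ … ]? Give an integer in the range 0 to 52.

39

Multiply the listed residues: 28 · 16 · 7 · 22 = 448 → 3136 → 68992.
Reducing modulo 53: 68992 = 1301·53 + 39, so 22^43 ≡ 39.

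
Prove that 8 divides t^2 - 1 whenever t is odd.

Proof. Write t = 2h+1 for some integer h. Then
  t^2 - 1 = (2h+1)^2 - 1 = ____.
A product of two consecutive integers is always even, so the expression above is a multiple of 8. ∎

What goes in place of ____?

(2h+1)^2 - 1 = 4h^2 + 4h + 1 - 1 = 4h^2 + 4h = 4h(h+1).
Since h and h+1 are consecutive, h(h+1) is even, and 4·(even) is a multiple of 8.

4h(h + 1)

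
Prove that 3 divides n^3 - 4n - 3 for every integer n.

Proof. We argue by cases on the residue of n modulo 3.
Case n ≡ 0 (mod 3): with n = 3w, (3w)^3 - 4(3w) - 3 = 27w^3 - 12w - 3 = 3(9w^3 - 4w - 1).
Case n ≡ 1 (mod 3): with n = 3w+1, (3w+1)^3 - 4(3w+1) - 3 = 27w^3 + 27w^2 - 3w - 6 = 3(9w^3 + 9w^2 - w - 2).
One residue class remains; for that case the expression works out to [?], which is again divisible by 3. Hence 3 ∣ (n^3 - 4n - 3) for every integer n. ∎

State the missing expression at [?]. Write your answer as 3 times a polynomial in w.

Only n ≡ 2 (mod 3) is unaccounted for. Put n = 3w+2:
(3w+2)^3 - 4(3w+2) - 3 expands to 27w^3 + 54w^2 + 24w - 3,
and factoring out 3 leaves 3(9w^3 + 18w^2 + 8w - 1).

3(9w^3 + 18w^2 + 8w - 1)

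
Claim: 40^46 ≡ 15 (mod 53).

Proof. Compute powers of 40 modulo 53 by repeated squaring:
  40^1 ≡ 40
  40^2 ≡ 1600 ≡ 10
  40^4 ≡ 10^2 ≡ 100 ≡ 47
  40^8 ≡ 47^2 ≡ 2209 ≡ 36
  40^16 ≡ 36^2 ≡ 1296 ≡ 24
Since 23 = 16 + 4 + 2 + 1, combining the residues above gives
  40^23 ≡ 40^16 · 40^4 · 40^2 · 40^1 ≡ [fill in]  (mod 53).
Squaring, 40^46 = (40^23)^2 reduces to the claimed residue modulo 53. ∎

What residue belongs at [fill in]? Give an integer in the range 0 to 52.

Multiply the listed residues: 24 · 47 · 10 · 40 = 1128 → 11280 → 451200.
Reducing modulo 53: 451200 = 8513·53 + 11, so 40^23 ≡ 11.

11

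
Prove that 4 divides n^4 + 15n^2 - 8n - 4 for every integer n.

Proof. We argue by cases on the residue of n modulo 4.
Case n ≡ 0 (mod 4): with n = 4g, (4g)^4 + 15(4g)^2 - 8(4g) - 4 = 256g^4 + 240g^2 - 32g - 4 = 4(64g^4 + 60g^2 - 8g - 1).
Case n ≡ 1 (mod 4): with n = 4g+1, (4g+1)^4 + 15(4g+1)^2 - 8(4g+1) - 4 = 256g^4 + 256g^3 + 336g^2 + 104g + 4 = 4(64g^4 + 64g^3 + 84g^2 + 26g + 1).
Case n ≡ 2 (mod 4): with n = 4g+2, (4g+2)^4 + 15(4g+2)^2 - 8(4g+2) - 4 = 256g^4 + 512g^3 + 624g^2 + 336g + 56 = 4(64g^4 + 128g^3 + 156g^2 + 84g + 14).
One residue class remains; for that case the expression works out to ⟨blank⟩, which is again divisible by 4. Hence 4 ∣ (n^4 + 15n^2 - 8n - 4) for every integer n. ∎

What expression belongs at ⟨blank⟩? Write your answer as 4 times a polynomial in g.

4(64g^4 + 192g^3 + 276g^2 + 190g + 47)

Only n ≡ 3 (mod 4) is unaccounted for. Put n = 4g+3:
(4g+3)^4 + 15(4g+3)^2 - 8(4g+3) - 4 expands to 256g^4 + 768g^3 + 1104g^2 + 760g + 188,
and factoring out 4 leaves 4(64g^4 + 192g^3 + 276g^2 + 190g + 47).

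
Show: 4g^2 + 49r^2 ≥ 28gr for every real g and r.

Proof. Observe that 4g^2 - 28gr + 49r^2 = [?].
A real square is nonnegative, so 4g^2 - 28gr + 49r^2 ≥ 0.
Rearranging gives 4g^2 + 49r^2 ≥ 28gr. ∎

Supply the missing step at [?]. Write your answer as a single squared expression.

(2g - 7r)^2

The leading and trailing coefficients are 2^2 and 7^2, and 28 = 2·2·7, so the trinomial is (2g - 7r)^2.
Hence 4g^2 - 28gr + 49r^2 ≥ 0.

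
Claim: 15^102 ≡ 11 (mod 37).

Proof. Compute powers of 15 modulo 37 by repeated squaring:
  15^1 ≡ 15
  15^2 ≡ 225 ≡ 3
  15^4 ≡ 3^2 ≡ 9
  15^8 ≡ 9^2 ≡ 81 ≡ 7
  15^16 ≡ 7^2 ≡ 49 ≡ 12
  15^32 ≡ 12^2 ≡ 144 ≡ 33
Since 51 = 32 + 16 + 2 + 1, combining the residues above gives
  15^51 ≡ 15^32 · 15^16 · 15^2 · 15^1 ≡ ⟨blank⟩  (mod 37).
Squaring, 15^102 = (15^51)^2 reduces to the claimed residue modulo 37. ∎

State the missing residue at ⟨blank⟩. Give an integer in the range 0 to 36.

15^32 · 15^16 · 15^2 · 15^1 ≡ 33 · 12 · 3 · 15 = 17820.
17820 mod 37 = 23, so 15^51 ≡ 23 (mod 37).

23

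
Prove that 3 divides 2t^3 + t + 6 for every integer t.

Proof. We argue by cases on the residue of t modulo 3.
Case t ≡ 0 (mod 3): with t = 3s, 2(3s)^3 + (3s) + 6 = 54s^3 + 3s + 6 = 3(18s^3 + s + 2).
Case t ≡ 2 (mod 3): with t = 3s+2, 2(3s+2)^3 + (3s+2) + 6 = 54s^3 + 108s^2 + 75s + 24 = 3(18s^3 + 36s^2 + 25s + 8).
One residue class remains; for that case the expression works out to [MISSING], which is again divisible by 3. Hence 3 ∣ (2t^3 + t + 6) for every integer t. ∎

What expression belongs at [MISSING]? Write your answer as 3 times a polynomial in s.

3(18s^3 + 18s^2 + 7s + 3)

The residues treated are {0, 2}, so the missing case is t ≡ 1 (mod 3); write t = 3s+1.
Then 2(3s+1)^3 + (3s+1) + 6 = 54s^3 + 54s^2 + 21s + 9 = 3(18s^3 + 18s^2 + 7s + 3).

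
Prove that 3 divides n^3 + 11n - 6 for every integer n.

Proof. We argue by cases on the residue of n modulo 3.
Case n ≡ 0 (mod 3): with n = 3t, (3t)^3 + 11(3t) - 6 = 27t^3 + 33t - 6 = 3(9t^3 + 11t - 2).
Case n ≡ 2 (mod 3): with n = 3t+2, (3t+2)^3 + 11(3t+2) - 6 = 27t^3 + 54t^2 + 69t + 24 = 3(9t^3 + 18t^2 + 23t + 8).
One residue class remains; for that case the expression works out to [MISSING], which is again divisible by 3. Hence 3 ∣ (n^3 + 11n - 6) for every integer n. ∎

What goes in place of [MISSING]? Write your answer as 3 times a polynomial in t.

3(9t^3 + 9t^2 + 14t + 2)

The residues treated are {0, 2}, so the missing case is n ≡ 1 (mod 3); write n = 3t+1.
Then (3t+1)^3 + 11(3t+1) - 6 = 27t^3 + 27t^2 + 42t + 6 = 3(9t^3 + 9t^2 + 14t + 2).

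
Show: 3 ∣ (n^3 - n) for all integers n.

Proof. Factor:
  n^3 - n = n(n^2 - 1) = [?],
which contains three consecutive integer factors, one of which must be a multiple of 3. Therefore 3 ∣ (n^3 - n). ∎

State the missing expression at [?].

n(n^2 - 1) = n(n - 1)(n + 1) = (n - 1)n(n + 1).
These three factors are consecutive integers, so their product is divisible by 3.

(n - 1)n(n + 1)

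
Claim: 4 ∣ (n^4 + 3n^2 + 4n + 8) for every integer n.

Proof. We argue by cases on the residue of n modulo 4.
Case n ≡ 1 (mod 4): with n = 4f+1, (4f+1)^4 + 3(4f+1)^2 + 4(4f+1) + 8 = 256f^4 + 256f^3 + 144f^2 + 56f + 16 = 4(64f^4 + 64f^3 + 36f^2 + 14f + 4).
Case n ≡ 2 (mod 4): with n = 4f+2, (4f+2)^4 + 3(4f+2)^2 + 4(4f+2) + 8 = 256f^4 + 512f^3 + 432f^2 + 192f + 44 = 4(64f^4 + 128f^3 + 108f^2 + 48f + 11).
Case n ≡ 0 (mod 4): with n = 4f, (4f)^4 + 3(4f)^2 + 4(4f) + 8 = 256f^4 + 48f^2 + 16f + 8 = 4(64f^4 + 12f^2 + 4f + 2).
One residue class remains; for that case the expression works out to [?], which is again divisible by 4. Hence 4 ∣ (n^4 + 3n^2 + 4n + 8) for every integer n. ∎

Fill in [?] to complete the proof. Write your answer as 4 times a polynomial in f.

4(64f^4 + 192f^3 + 228f^2 + 130f + 32)

Only n ≡ 3 (mod 4) is unaccounted for. Put n = 4f+3:
(4f+3)^4 + 3(4f+3)^2 + 4(4f+3) + 8 expands to 256f^4 + 768f^3 + 912f^2 + 520f + 128,
and factoring out 4 leaves 4(64f^4 + 192f^3 + 228f^2 + 130f + 32).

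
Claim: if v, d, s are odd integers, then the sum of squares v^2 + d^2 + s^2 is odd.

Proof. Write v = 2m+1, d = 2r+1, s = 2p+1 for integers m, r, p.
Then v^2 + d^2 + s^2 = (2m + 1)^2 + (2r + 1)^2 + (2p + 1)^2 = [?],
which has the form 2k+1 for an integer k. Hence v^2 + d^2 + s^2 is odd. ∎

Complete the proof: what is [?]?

2(2m^2 + 2m + 2p^2 + 2p + 2r^2 + 2r + 1) + 1

Expanding: (2m + 1)^2 + (2r + 1)^2 + (2p + 1)^2 = 4m^2 + 4m + 4p^2 + 4p + 4r^2 + 4r + 3.
Every term except the constant is even, so this is 2(2m^2 + 2m + 2p^2 + 2p + 2r^2 + 2r + 1) + 1,
and 2m^2 + 2m + 2p^2 + 2p + 2r^2 + 2r + 1 ∈ ℤ gives the required form.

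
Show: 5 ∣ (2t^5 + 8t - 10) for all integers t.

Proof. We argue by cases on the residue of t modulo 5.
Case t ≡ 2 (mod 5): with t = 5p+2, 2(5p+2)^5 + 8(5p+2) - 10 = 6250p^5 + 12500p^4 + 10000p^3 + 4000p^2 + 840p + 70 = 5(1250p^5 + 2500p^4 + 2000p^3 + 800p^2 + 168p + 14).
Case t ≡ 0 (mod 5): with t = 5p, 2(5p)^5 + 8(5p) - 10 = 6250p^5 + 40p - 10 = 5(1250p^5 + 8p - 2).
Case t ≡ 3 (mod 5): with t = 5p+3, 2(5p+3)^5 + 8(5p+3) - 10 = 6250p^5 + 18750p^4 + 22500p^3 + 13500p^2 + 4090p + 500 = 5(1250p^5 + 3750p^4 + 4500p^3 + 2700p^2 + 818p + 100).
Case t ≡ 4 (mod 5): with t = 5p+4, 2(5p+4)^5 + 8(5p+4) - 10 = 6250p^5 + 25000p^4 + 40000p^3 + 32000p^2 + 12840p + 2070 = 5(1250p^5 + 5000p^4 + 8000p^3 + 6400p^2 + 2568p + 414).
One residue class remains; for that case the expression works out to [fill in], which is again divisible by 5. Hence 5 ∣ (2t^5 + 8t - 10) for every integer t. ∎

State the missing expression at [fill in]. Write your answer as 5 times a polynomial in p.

5(1250p^5 + 1250p^4 + 500p^3 + 100p^2 + 18p)

Only t ≡ 1 (mod 5) is unaccounted for. Put t = 5p+1:
2(5p+1)^5 + 8(5p+1) - 10 expands to 6250p^5 + 6250p^4 + 2500p^3 + 500p^2 + 90p,
and factoring out 5 leaves 5(1250p^5 + 1250p^4 + 500p^3 + 100p^2 + 18p).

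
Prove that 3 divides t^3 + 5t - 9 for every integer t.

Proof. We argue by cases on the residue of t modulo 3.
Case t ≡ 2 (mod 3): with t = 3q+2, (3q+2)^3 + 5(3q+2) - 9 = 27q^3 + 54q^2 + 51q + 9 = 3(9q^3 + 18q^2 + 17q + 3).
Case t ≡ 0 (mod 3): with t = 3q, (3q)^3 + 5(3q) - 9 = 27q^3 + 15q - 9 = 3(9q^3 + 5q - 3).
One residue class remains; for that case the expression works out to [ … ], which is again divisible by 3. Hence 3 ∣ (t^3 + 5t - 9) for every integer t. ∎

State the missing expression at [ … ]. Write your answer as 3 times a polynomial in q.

3(9q^3 + 9q^2 + 8q - 1)

Only t ≡ 1 (mod 3) is unaccounted for. Put t = 3q+1:
(3q+1)^3 + 5(3q+1) - 9 expands to 27q^3 + 27q^2 + 24q - 3,
and factoring out 3 leaves 3(9q^3 + 9q^2 + 8q - 1).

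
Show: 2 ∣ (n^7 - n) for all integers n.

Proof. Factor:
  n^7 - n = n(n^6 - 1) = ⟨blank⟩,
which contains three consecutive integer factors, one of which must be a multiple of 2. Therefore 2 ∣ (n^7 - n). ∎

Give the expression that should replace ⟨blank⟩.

(n - 1)n(n + 1)(n^4 + n^2 + 1)

n^6 - 1 = (n^2 - 1)(n^4 + n^2 + 1), and n^2 - 1 = (n-1)(n+1).
So n(n^6 - 1) = (n - 1)n(n + 1)(n^4 + n^2 + 1).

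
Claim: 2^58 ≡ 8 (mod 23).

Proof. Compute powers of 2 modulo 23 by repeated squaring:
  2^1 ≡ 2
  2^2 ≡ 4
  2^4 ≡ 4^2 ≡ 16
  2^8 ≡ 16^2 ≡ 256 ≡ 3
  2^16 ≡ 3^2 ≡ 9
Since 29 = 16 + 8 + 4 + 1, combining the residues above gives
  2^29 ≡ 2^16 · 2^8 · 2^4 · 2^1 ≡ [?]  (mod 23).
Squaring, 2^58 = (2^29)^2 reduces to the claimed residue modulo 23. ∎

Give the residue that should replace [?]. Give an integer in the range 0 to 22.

Multiply the listed residues: 9 · 3 · 16 · 2 = 27 → 432 → 864.
Reducing modulo 23: 864 = 37·23 + 13, so 2^29 ≡ 13.

13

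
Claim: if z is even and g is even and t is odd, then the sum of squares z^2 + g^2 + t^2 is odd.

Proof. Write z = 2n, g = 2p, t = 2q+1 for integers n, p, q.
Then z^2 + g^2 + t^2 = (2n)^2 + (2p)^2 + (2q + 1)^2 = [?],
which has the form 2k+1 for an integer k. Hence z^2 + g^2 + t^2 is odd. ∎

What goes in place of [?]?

2(2n^2 + 2p^2 + 2q^2 + 2q) + 1

(2n)^2 + (2p)^2 + (2q + 1)^2 = 4n^2 + 4p^2 + 4q^2 + 4q + 1
= 2(2n^2 + 2p^2 + 2q^2 + 2q) + 1.
Since 2n^2 + 2p^2 + 2q^2 + 2q is an integer, the sum of squares is of the form 2k+1 for an integer k.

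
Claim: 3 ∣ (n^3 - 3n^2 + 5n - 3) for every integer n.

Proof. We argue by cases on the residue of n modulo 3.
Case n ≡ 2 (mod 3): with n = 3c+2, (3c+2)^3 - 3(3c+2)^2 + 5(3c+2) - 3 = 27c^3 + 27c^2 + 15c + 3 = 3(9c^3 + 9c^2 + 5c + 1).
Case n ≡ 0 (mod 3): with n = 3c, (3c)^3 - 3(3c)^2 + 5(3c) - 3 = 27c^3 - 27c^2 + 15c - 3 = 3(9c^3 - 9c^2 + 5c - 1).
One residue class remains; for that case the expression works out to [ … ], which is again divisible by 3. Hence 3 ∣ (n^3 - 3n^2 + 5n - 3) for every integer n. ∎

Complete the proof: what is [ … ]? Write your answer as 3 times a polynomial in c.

3(9c^3 + 2c)

Only n ≡ 1 (mod 3) is unaccounted for. Put n = 3c+1:
(3c+1)^3 - 3(3c+1)^2 + 5(3c+1) - 3 expands to 27c^3 + 6c,
and factoring out 3 leaves 3(9c^3 + 2c).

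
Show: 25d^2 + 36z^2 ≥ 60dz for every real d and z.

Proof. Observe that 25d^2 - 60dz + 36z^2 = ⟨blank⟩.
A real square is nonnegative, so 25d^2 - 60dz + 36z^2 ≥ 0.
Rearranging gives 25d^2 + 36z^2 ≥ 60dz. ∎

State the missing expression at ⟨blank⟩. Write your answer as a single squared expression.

25d^2 - 60dz + 36z^2 is a perfect-square trinomial: the outer terms are (5d)^2 and (6z)^2, and the cross term is -2·5d·6z.
So 25d^2 - 60dz + 36z^2 = (5d - 6z)^2 ≥ 0.

(5d - 6z)^2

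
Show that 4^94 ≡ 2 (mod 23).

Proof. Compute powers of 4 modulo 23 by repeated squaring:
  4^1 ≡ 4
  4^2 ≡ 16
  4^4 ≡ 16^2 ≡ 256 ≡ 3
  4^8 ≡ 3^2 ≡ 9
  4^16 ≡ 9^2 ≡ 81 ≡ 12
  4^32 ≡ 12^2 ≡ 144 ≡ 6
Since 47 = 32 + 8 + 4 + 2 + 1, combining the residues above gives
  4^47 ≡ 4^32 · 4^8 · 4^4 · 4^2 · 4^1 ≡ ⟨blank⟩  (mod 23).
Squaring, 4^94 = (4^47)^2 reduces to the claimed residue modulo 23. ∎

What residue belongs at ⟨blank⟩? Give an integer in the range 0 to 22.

18

4^32 · 4^8 · 4^4 · 4^2 · 4^1 ≡ 6 · 9 · 3 · 16 · 4 = 10368.
10368 mod 23 = 18, so 4^47 ≡ 18 (mod 23).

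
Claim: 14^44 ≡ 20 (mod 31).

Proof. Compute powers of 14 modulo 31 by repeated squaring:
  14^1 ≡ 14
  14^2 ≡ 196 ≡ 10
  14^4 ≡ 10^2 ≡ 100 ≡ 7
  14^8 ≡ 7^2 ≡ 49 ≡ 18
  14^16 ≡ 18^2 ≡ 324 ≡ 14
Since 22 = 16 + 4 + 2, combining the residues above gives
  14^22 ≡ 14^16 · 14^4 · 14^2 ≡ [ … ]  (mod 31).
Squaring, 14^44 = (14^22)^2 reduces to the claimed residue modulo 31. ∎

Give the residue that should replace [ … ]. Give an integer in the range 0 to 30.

Multiply the listed residues: 14 · 7 · 10 = 98 → 980.
Reducing modulo 31: 980 = 31·31 + 19, so 14^22 ≡ 19.

19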